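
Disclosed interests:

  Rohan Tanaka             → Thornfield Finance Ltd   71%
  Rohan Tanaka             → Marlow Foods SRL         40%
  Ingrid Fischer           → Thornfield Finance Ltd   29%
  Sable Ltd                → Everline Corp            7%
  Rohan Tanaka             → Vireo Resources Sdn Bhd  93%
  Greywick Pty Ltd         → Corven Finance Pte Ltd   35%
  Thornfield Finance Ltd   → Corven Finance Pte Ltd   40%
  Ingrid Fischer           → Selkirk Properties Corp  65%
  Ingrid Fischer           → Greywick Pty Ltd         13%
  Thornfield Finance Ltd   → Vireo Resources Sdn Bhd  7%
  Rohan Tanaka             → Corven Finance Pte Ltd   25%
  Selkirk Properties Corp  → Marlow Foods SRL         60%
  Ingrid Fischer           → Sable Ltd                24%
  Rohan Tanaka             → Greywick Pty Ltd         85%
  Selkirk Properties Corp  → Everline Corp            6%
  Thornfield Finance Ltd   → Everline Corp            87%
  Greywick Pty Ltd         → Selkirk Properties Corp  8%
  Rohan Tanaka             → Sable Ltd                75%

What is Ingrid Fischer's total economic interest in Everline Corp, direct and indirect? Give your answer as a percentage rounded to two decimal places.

30.87%

Ingrid reaches Everline along 4 paths.
Via Sable: 24% × 7% = 1.68%.
Via Thornfield: 29% × 87% = 25.23%.
Via Selkirk: 65% × 6% = 3.9%.
Via Greywick → Selkirk: 13% × 8% × 6% = 0.0624%.
Total: 1.68% + 25.23% + 3.9% + 0.0624% = 30.8724%.
Rounded: 30.87%.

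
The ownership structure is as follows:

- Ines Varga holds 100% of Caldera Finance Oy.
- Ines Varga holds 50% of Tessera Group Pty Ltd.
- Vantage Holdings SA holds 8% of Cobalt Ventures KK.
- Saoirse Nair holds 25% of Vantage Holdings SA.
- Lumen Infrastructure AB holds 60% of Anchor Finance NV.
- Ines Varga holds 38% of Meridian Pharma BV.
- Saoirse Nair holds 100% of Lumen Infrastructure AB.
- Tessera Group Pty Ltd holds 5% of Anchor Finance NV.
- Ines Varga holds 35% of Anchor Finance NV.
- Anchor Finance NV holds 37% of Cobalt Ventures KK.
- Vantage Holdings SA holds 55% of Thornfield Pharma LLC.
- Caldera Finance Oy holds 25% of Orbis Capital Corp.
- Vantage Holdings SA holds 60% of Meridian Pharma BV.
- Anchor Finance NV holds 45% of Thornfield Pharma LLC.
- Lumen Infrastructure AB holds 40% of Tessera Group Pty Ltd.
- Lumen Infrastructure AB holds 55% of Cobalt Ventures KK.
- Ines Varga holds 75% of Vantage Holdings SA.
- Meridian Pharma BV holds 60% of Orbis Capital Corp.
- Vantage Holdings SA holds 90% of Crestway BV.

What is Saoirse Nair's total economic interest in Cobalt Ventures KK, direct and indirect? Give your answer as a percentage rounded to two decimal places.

79.94%

Saoirse reaches Cobalt along 4 paths.
Via Vantage: 25% × 8% = 2%.
Via Lumen: 100% × 55% = 55%.
Via Lumen → Tessera → Anchor: 100% × 40% × 5% × 37% = 0.74%.
Via Lumen → Anchor: 100% × 60% × 37% = 22.2%.
Total: 2% + 55% + 0.74% + 22.2% = 79.94%.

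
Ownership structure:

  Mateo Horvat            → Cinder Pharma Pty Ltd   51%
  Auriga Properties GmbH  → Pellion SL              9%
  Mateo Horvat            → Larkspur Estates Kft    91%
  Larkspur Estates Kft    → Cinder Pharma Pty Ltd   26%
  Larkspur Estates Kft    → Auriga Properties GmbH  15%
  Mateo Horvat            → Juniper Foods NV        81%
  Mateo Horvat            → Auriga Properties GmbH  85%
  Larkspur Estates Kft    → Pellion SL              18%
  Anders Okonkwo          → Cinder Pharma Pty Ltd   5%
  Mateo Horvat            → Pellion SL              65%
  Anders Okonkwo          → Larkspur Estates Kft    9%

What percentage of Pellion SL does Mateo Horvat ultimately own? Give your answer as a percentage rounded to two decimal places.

Mateo reaches Pellion along 4 paths.
Via Larkspur: 91% × 18% = 16.38%.
Direct stake: 65% = 65%.
Via Larkspur → Auriga: 91% × 15% × 9% = 1.2285%.
Via Auriga: 85% × 9% = 7.65%.
Total: 16.38% + 65% + 1.2285% + 7.65% = 90.2585%.
Rounded: 90.26%.

90.26%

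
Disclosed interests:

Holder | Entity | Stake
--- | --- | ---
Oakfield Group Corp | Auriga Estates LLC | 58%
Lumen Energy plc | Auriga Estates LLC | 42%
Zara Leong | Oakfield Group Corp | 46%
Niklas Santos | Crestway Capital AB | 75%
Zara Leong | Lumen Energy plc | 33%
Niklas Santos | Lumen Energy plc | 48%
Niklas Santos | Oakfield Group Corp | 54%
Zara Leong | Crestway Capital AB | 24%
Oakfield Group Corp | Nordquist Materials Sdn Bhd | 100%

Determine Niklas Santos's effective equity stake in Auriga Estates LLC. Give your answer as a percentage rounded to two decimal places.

51.48%

Niklas reaches Auriga along 2 paths.
Via Oakfield: 54% × 58% = 31.32%.
Via Lumen: 48% × 42% = 20.16%.
Total: 31.32% + 20.16% = 51.48%.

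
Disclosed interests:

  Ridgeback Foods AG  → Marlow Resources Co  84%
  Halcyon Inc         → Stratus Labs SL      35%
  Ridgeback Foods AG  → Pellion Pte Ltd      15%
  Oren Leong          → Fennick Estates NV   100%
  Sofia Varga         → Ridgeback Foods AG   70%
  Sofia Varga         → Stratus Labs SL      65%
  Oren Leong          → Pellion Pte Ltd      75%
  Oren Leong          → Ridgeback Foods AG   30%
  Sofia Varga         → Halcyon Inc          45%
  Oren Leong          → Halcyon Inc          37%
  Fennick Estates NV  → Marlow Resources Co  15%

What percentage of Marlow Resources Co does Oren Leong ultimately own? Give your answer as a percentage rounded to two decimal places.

40.20%

Oren reaches Marlow along 2 paths.
Via Ridgeback: 30% × 84% = 25.2%.
Via Fennick: 100% × 15% = 15%.
Total: 25.2% + 15% = 40.2%.
Rounded: 40.20%.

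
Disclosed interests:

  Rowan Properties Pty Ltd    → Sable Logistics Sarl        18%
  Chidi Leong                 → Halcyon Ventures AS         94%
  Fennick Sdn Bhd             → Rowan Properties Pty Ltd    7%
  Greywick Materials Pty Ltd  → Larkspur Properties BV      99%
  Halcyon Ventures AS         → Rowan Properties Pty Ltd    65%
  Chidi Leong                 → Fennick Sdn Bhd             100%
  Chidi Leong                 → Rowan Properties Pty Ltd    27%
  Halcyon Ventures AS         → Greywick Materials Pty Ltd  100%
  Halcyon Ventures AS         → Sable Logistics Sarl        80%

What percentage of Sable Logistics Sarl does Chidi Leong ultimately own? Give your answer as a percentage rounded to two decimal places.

Chidi reaches Sable along 4 paths.
Via Halcyon: 94% × 80% = 75.2%.
Via Fennick → Rowan: 100% × 7% × 18% = 1.26%.
Via Rowan: 27% × 18% = 4.86%.
Via Halcyon → Rowan: 94% × 65% × 18% = 10.998%.
Total: 75.2% + 1.26% + 4.86% + 10.998% = 92.318%.
Rounded: 92.32%.

92.32%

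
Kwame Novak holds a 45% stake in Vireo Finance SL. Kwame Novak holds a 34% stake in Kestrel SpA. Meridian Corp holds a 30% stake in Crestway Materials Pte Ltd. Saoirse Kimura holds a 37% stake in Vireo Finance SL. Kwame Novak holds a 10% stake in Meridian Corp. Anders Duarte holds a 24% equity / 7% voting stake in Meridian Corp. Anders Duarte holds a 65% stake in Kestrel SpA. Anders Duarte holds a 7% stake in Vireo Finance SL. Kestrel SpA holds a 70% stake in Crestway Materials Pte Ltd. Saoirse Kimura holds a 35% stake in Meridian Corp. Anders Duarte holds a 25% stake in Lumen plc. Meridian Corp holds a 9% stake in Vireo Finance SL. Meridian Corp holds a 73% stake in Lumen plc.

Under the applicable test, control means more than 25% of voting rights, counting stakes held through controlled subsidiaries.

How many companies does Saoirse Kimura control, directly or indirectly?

Saoirse holds 35% of Meridian, so Saoirse controls Meridian.
Meridian and Saoirse together hold 9% + 37% = 46% of Vireo, so Saoirse controls Vireo.
Meridian holds 30% of Crestway, so Saoirse controls Crestway.
Meridian holds 73% of Lumen, so Saoirse controls Lumen.
No other company's threshold is met.
Saoirse controls 4 companies.

4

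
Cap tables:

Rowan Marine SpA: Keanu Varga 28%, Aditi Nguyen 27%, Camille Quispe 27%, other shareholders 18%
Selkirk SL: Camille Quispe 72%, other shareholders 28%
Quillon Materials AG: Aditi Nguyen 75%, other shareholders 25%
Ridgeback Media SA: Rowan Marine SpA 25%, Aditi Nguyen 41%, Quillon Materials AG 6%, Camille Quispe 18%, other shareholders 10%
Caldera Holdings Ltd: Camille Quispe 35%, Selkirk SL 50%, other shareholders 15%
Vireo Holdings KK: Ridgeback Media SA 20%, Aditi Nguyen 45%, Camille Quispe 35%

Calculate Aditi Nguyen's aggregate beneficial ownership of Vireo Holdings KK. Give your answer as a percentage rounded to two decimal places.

55.45%

Aditi reaches Vireo along 4 paths.
Via Rowan → Ridgeback: 27% × 25% × 20% = 1.35%.
Via Ridgeback: 41% × 20% = 8.2%.
Via Quillon → Ridgeback: 75% × 6% × 20% = 0.9%.
Direct stake: 45% = 45%.
Total: 1.35% + 8.2% + 0.9% + 45% = 55.45%.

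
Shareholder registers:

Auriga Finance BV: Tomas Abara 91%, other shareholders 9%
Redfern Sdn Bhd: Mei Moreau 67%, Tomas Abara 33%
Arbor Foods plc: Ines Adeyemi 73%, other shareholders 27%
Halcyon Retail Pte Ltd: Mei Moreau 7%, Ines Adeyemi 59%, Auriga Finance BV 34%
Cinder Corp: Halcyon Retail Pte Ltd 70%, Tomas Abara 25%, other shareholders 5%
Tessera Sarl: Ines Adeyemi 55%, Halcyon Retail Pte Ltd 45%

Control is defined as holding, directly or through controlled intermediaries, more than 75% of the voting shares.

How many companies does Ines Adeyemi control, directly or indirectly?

Ines's largest direct stake is 73% in Arbor, which does not meet the threshold.
Ines controls 0 companies.

0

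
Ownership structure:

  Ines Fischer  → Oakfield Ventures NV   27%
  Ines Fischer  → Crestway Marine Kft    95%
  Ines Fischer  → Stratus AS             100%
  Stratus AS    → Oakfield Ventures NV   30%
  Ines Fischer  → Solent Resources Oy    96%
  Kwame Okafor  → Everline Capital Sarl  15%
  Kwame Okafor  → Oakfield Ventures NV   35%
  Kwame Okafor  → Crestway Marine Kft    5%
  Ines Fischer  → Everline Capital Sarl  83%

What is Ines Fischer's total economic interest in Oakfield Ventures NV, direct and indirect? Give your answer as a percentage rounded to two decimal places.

57.00%

Ines reaches Oakfield along 2 paths.
Via Stratus: 100% × 30% = 30%.
Direct stake: 27% = 27%.
Total: 30% + 27% = 57%.
Rounded: 57.00%.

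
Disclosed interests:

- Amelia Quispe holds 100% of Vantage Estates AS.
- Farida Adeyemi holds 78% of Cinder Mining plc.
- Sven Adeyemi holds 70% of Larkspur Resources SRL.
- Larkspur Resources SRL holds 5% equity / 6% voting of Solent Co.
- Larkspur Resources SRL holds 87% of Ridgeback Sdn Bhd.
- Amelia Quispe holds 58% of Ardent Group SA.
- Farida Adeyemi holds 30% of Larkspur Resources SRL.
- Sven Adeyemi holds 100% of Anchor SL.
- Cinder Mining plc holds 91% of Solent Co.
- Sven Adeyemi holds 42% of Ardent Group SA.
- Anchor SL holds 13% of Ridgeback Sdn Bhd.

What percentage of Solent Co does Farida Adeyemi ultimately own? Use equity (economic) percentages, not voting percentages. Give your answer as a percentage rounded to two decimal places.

Farida reaches Solent along 2 paths.
Via Cinder: 78% × 91% = 70.98%.
Via Larkspur: 30% × 5% = 1.5%.
Total: 70.98% + 1.5% = 72.48%.

72.48%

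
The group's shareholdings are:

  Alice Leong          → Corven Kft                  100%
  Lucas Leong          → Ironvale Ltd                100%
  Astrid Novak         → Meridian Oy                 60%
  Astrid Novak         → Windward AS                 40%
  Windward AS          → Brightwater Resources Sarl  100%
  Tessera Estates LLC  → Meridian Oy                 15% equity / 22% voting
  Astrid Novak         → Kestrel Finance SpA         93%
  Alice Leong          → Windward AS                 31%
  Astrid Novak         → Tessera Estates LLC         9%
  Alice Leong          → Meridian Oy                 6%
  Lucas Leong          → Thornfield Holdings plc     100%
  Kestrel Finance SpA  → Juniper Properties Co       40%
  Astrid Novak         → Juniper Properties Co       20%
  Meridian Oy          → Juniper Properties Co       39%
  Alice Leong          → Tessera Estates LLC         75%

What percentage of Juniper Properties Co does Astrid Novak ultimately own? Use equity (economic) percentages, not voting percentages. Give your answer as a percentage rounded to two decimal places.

81.13%

Astrid reaches Juniper along 4 paths.
Via Meridian: 60% × 39% = 23.4%.
Via Tessera → Meridian: 9% × 15% × 39% = 0.5265%.
Direct stake: 20% = 20%.
Via Kestrel: 93% × 40% = 37.2%.
Total: 23.4% + 0.5265% + 20% + 37.2% = 81.1265%.
Rounded: 81.13%.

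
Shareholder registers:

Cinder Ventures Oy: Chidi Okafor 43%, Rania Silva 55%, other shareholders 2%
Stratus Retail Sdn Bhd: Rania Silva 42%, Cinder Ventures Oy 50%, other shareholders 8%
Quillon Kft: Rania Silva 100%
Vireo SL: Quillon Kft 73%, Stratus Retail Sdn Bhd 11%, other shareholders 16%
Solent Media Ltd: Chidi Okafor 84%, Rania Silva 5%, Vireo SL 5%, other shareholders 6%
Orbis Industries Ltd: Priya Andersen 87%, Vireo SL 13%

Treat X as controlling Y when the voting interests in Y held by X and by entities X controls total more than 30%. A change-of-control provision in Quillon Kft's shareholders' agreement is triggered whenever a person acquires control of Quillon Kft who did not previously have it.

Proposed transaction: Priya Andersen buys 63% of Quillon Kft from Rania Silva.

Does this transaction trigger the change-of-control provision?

Yes

The purchase adds only to Priya's holdings (Rania's stake shrinks), so Priya is the only person who could newly come to control Quillon.
Priya holds 87% of Orbis, so Priya controls Orbis.
Neither Priya nor any entity Priya controls holds any voting interest in Quillon.
So before the transaction, Priya does not control Quillon.
After the purchase, Priya holds 63% of Quillon directly, and Rania's stake falls to 37%.
Priya holds 63% of Quillon, so Priya controls Quillon.
Priya did not control Quillon before and does after, so the clause is triggered.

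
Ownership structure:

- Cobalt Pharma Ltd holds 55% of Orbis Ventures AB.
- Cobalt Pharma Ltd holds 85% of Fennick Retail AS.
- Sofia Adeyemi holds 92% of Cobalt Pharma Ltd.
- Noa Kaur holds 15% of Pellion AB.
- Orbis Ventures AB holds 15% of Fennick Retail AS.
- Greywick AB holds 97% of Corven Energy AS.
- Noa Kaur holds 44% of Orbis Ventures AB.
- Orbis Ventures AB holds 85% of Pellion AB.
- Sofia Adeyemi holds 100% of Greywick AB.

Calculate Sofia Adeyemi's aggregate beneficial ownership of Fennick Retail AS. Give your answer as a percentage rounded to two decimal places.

Sofia reaches Fennick along 2 paths.
Via Cobalt: 92% × 85% = 78.2%.
Via Cobalt → Orbis: 92% × 55% × 15% = 7.59%.
Total: 78.2% + 7.59% = 85.79%.

85.79%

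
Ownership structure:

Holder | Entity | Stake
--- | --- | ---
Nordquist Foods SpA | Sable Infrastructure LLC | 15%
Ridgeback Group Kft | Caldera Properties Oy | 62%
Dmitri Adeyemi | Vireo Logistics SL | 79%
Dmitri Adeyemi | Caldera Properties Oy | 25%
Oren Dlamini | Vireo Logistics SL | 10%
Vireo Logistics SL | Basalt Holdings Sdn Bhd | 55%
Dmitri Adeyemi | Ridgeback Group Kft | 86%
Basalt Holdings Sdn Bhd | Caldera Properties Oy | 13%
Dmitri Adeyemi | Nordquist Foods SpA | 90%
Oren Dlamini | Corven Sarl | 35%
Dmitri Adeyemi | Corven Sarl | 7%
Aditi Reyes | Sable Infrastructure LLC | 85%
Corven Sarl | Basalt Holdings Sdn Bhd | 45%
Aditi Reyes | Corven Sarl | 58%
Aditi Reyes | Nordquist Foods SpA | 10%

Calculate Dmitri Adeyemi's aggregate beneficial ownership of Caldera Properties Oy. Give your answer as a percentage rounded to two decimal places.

Dmitri reaches Caldera along 4 paths.
Via Vireo → Basalt: 79% × 55% × 13% = 5.6485%.
Via Corven → Basalt: 7% × 45% × 13% = 0.4095%.
Direct stake: 25% = 25%.
Via Ridgeback: 86% × 62% = 53.32%.
Total: 5.6485% + 0.4095% + 25% + 53.32% = 84.378%.
Rounded: 84.38%.

84.38%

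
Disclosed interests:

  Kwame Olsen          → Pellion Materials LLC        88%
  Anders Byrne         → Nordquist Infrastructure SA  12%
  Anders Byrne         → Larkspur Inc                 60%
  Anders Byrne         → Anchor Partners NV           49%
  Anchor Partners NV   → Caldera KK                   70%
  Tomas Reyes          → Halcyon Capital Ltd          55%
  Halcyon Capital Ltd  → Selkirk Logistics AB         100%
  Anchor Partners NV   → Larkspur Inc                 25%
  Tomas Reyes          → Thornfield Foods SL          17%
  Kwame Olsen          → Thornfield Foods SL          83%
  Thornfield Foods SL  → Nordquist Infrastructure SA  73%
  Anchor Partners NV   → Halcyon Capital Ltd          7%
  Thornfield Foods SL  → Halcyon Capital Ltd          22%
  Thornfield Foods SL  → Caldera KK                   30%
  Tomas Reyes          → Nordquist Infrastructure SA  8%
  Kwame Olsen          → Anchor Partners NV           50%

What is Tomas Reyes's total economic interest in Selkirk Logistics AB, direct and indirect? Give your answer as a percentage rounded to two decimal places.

58.74%

Tomas reaches Selkirk along 2 paths.
Via Halcyon: 55% × 100% = 55%.
Via Thornfield → Halcyon: 17% × 22% × 100% = 3.74%.
Total: 55% + 3.74% = 58.74%.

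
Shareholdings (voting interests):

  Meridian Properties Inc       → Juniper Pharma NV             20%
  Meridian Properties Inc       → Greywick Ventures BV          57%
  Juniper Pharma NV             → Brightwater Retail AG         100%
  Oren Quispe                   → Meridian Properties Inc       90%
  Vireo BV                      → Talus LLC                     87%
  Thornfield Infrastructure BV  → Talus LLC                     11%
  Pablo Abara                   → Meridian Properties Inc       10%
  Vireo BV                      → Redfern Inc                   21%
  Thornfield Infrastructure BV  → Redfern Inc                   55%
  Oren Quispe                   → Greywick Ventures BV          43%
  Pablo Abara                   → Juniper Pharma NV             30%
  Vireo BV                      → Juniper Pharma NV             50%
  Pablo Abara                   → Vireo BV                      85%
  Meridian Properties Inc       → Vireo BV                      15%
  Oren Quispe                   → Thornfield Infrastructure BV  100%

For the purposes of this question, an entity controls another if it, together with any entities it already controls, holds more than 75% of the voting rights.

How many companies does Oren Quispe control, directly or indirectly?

Oren holds 100% of Thornfield, so Oren controls Thornfield.
Oren holds 90% of Meridian, so Oren controls Meridian.
Meridian and Oren together hold 57% + 43% = 100% of Greywick, so Oren controls Greywick.
No other company's threshold is met.
Oren controls 3 companies.

3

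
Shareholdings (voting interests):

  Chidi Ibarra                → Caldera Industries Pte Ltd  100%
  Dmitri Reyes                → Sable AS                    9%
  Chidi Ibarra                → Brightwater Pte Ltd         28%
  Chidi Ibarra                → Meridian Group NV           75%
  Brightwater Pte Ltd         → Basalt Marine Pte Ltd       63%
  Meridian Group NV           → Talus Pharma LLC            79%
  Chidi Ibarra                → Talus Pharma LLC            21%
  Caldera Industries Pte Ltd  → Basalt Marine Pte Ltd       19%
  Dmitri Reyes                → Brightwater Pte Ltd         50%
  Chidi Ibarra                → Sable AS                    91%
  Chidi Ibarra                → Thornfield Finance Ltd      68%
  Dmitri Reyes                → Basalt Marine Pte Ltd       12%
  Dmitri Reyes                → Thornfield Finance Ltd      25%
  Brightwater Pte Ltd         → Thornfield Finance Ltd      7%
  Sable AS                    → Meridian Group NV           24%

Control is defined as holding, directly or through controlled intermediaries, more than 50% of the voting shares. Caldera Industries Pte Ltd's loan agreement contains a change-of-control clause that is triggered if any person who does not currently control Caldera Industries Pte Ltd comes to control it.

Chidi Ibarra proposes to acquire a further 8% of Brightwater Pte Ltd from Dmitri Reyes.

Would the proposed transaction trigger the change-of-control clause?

The purchase adds only to Chidi's holdings (Dmitri's stake shrinks), so Chidi is the only person who could newly come to control Caldera.
Chidi holds 100% of Caldera, so Chidi controls Caldera.
So Chidi already controls Caldera before the transaction.
After the purchase, Chidi's direct stake in Brightwater rises to 28% + 8% = 36%, and Dmitri's stake falls to 42%.
Chidi controlled Caldera already, so this is not a new person acquiring control; every other person's position is unchanged or reduced.
No new person acquires control, so the clause is not triggered.

No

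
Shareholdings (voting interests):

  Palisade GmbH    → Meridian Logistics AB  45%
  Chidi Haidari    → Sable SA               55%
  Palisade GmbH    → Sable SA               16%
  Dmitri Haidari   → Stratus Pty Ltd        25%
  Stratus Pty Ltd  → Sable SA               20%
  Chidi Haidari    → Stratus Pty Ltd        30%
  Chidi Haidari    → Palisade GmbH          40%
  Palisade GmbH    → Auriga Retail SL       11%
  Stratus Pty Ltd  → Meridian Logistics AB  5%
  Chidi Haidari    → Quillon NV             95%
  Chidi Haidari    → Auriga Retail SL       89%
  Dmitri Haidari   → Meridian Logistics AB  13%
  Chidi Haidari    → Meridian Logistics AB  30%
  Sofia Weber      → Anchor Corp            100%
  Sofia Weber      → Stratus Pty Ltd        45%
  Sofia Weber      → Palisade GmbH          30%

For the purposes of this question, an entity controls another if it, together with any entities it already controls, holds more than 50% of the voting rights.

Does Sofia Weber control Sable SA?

Sofia holds 100% of Anchor, so Sofia controls Anchor.
Neither Sofia nor any entity Sofia controls holds any voting interest in Sable.
So Sofia does not control Sable.

No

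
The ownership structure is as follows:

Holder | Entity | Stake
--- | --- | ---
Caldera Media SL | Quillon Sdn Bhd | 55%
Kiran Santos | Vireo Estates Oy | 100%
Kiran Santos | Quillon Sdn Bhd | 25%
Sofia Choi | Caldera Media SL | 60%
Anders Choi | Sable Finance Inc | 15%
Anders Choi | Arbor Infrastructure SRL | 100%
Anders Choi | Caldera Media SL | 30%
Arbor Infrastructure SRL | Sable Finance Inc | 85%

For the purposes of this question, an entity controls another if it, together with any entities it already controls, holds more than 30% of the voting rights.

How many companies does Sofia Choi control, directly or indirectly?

2

Sofia holds 60% of Caldera, so Sofia controls Caldera.
Caldera holds 55% of Quillon, so Sofia controls Quillon.
No other company's threshold is met.
Sofia controls 2 companies.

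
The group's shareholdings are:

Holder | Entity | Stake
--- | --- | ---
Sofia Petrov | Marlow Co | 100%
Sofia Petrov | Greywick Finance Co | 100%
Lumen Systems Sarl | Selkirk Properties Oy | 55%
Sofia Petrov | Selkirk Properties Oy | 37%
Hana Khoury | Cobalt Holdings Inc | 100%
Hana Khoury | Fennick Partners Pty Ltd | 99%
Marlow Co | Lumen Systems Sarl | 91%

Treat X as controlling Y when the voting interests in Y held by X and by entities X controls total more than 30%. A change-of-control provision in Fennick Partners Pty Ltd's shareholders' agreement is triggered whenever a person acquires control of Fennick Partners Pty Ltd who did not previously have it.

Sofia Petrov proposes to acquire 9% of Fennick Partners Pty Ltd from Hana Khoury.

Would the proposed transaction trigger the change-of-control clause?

The purchase adds only to Sofia's holdings (Hana's stake shrinks), so Sofia is the only person who could newly come to control Fennick.
Sofia holds 100% of Marlow, so Sofia controls Marlow.
Marlow holds 91% of Lumen, so Sofia controls Lumen.
Sofia holds 100% of Greywick, so Sofia controls Greywick.
Lumen and Sofia together hold 55% + 37% = 92% of Selkirk, so Sofia controls Selkirk.
Neither Sofia nor any entity Sofia controls holds any voting interest in Fennick.
So before the transaction, Sofia does not control Fennick.
After the purchase, Sofia holds 9% of Fennick directly, and Hana's stake falls to 90%.
After the transaction, Sofia's side holds 9% of Fennick, not > 30%, so Sofia still does not control Fennick.
No new person acquires control, so the clause is not triggered.

No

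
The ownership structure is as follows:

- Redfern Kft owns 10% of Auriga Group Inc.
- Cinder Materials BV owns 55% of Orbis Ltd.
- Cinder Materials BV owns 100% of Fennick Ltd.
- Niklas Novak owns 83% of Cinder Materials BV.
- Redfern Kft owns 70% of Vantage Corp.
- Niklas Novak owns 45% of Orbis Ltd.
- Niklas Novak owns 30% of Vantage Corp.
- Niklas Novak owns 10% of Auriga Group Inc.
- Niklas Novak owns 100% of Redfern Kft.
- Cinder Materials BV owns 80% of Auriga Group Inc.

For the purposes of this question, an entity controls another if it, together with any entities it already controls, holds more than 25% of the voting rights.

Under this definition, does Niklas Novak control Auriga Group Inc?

Niklas holds 83% of Cinder, so Niklas controls Cinder.
Niklas holds 100% of Redfern, so Niklas controls Redfern.
Niklas and Redfern and Cinder together hold 10% + 10% + 80% = 100% of Auriga, so Niklas controls Auriga.

Yes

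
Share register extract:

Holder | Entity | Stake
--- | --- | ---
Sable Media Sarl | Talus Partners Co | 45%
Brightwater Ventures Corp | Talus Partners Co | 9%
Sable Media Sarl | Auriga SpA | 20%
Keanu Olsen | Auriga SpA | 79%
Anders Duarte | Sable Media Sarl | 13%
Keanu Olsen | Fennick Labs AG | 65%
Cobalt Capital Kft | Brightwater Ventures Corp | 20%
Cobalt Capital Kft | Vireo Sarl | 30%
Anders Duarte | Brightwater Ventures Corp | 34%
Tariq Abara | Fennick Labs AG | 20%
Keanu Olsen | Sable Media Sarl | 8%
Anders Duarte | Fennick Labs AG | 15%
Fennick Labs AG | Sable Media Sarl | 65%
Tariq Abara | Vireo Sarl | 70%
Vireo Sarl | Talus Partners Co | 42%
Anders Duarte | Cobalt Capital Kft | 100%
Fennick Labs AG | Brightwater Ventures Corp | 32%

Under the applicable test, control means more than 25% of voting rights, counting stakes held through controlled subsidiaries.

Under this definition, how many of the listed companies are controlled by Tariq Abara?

Tariq holds 70% of Vireo, so Tariq controls Vireo.
Vireo holds 42% of Talus, so Tariq controls Talus.
No other company's threshold is met.
Tariq controls 2 companies.

2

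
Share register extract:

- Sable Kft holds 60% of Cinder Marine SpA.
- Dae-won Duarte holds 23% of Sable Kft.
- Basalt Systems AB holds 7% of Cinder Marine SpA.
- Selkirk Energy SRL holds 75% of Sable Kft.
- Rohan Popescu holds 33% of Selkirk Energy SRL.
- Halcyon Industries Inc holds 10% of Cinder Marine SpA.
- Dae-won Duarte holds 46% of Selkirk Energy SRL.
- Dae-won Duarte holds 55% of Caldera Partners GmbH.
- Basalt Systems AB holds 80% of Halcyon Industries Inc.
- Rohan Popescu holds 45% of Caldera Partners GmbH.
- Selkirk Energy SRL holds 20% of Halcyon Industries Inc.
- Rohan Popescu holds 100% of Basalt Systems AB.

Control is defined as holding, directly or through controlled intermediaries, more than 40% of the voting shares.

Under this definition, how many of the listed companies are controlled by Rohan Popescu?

Rohan holds 100% of Basalt, so Rohan controls Basalt.
Rohan holds 45% of Caldera, so Rohan controls Caldera.
Basalt holds 80% of Halcyon, so Rohan controls Halcyon.
No other company's threshold is met.
Rohan controls 3 companies.

3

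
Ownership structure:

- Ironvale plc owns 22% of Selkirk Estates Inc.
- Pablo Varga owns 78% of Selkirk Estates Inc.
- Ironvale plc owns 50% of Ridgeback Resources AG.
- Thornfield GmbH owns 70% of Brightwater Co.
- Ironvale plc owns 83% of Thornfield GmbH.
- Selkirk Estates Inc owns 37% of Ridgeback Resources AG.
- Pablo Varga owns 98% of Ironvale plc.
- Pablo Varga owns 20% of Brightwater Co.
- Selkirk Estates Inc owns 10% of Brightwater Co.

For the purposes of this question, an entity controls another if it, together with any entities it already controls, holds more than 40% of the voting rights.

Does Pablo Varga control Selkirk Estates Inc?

Pablo holds 98% of Ironvale, so Pablo controls Ironvale.
Ironvale and Pablo together hold 22% + 78% = 100% of Selkirk, so Pablo controls Selkirk.

Yes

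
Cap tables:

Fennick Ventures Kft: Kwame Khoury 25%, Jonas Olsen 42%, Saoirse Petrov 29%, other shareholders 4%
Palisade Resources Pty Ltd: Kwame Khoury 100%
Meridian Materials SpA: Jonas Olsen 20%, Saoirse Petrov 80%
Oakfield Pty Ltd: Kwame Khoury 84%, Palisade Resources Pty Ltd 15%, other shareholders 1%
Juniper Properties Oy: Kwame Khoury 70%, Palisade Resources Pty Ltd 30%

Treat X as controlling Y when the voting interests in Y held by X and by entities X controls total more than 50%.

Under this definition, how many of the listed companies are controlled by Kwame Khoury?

Kwame holds 100% of Palisade, so Kwame controls Palisade.
Kwame and Palisade together hold 84% + 15% = 99% of Oakfield, so Kwame controls Oakfield.
Kwame and Palisade together hold 70% + 30% = 100% of Juniper, so Kwame controls Juniper.
No other company's threshold is met.
Kwame controls 3 companies.

3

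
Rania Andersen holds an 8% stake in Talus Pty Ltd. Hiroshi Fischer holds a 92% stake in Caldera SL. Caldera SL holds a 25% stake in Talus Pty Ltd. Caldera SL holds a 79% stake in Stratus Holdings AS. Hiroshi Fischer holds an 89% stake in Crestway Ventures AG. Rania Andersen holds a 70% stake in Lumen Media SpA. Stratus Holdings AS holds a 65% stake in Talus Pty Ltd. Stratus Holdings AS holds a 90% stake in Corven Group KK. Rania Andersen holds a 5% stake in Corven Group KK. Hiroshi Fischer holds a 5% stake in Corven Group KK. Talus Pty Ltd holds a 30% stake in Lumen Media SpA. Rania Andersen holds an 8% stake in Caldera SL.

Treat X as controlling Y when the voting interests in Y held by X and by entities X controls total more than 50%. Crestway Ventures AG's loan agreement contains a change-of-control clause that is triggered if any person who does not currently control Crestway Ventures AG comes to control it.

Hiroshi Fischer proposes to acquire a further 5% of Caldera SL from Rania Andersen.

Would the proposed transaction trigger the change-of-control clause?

The purchase adds only to Hiroshi's holdings (Rania's stake shrinks), so Hiroshi is the only person who could newly come to control Crestway.
Hiroshi holds 89% of Crestway, so Hiroshi controls Crestway.
So Hiroshi already controls Crestway before the transaction.
After the purchase, Hiroshi's direct stake in Caldera rises to 92% + 5% = 97%, and Rania's stake falls to 3%.
Hiroshi controlled Crestway already, so this is not a new person acquiring control; every other person's position is unchanged or reduced.
No new person acquires control, so the clause is not triggered.

No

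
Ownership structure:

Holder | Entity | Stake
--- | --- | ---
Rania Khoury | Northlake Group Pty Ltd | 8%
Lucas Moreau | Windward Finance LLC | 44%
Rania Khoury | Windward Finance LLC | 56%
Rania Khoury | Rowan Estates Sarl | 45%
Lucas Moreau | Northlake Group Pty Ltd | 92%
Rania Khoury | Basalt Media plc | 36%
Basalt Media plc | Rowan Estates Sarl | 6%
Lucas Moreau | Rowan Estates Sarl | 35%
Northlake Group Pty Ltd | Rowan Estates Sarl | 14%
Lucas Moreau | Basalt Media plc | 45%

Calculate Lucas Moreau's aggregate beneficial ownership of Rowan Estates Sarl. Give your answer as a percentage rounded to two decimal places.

50.58%

Lucas reaches Rowan along 3 paths.
Direct stake: 35% = 35%.
Via Basalt: 45% × 6% = 2.7%.
Via Northlake: 92% × 14% = 12.88%.
Total: 35% + 2.7% + 12.88% = 50.58%.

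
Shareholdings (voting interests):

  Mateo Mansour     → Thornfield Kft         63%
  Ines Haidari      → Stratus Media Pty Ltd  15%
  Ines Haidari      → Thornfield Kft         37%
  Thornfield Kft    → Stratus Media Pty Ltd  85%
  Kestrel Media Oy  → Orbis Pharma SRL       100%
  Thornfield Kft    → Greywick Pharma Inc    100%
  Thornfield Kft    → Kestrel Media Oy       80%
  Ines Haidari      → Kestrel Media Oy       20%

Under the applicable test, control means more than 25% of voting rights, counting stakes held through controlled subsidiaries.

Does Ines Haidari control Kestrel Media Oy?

Yes

Ines holds 37% of Thornfield, so Ines controls Thornfield.
Ines and Thornfield together hold 20% + 80% = 100% of Kestrel, so Ines controls Kestrel.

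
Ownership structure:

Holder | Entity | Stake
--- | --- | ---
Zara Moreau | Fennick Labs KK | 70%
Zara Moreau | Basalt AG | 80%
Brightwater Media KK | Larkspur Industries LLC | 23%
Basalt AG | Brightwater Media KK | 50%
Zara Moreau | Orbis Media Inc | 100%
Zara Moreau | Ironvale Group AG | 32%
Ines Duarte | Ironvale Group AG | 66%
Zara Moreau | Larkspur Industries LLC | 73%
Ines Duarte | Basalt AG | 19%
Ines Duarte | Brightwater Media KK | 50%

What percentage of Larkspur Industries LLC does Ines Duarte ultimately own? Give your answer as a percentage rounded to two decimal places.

Ines reaches Larkspur along 2 paths.
Via Basalt → Brightwater: 19% × 50% × 23% = 2.185%.
Via Brightwater: 50% × 23% = 11.5%.
Total: 2.185% + 11.5% = 13.685%.
Rounded: 13.69%.

13.69%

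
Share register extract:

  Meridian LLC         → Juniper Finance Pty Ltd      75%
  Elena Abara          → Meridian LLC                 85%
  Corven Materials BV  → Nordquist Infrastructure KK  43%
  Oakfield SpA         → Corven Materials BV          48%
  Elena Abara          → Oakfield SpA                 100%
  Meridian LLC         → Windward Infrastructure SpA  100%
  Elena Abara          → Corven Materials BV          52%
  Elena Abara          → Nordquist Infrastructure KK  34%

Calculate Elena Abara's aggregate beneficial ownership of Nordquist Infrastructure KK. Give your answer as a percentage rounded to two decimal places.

Elena reaches Nordquist along 3 paths.
Direct stake: 34% = 34%.
Via Corven: 52% × 43% = 22.36%.
Via Oakfield → Corven: 100% × 48% × 43% = 20.64%.
Total: 34% + 22.36% + 20.64% = 77%.
Rounded: 77.00%.

77.00%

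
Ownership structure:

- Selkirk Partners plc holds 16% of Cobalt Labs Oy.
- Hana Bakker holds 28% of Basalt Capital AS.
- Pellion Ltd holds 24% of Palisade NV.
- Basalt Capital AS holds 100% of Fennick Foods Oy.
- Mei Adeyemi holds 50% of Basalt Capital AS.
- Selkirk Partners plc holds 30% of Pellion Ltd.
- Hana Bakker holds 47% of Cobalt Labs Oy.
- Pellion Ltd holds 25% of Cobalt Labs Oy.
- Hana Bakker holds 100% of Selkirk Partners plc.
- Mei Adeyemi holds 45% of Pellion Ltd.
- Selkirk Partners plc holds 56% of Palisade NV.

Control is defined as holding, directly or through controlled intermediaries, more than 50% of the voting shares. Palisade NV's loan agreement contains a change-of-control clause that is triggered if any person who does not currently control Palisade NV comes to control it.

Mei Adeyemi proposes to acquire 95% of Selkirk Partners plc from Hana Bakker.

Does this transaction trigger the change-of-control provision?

Yes

The purchase adds only to Mei's holdings (Hana's stake shrinks), so Mei is the only person who could newly come to control Palisade.
Mei's largest direct stake is 50% in Basalt, which does not meet the threshold, so Mei controls no company.
Neither Mei nor any entity Mei controls holds any voting interest in Palisade.
So before the transaction, Mei does not control Palisade.
After the purchase, Mei holds 95% of Selkirk directly, and Hana's stake falls to 5%.
Mei holds 95% of Selkirk, so Mei controls Selkirk.
Mei and Selkirk together hold 45% + 30% = 75% of Pellion, so Mei controls Pellion.
Pellion and Selkirk together hold 24% + 56% = 80% of Palisade, so Mei controls Palisade.
Mei did not control Palisade before and does after, so the clause is triggered.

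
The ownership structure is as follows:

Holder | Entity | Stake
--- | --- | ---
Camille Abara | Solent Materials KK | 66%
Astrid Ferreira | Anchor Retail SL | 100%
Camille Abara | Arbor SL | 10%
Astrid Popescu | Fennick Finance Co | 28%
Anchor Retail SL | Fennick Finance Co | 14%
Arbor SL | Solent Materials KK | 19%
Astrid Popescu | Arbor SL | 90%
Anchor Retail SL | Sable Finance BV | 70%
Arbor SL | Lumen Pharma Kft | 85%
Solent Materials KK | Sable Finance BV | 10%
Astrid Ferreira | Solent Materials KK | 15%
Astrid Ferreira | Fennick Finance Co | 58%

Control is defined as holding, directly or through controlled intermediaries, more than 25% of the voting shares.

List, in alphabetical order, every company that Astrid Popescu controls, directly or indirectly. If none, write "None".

Arbor SL, Fennick Finance Co, Lumen Pharma Kft

Astrid Popescu holds 90% of Arbor, so Astrid Popescu controls Arbor.
Astrid Popescu holds 28% of Fennick, so Astrid Popescu controls Fennick.
Arbor holds 85% of Lumen, so Astrid Popescu controls Lumen.
No other company's threshold is met.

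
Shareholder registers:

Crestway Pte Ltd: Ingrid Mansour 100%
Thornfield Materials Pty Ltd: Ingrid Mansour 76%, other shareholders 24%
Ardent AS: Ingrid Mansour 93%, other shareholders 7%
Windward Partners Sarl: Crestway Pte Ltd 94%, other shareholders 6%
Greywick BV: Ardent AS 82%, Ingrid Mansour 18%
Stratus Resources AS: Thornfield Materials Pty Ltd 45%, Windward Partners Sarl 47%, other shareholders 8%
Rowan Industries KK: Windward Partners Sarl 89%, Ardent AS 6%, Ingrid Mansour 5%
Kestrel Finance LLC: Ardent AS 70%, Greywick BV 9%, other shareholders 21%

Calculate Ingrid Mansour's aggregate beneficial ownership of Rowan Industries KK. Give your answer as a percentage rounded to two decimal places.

94.24%

Ingrid reaches Rowan along 3 paths.
Via Crestway → Windward: 100% × 94% × 89% = 83.66%.
Via Ardent: 93% × 6% = 5.58%.
Direct stake: 5% = 5%.
Total: 83.66% + 5.58% + 5% = 94.24%.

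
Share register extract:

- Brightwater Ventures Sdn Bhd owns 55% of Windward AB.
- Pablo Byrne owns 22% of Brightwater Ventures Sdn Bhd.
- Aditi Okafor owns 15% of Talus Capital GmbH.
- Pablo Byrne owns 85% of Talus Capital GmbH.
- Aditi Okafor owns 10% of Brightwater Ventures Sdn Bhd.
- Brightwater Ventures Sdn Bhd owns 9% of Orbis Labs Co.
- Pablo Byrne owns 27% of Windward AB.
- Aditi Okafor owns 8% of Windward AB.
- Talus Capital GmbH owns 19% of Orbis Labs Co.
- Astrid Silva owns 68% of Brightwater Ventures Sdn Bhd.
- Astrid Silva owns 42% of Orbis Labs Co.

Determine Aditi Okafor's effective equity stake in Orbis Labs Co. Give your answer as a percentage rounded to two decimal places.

3.75%

Aditi reaches Orbis along 2 paths.
Via Talus: 15% × 19% = 2.85%.
Via Brightwater: 10% × 9% = 0.9%.
Total: 2.85% + 0.9% = 3.75%.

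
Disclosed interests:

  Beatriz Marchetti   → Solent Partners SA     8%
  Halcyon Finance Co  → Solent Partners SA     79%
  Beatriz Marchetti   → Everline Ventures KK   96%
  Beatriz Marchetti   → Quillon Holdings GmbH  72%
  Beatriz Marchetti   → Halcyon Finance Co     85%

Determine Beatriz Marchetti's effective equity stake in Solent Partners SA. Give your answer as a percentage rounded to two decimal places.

75.15%

Beatriz reaches Solent along 2 paths.
Via Halcyon: 85% × 79% = 67.15%.
Direct stake: 8% = 8%.
Total: 67.15% + 8% = 75.15%.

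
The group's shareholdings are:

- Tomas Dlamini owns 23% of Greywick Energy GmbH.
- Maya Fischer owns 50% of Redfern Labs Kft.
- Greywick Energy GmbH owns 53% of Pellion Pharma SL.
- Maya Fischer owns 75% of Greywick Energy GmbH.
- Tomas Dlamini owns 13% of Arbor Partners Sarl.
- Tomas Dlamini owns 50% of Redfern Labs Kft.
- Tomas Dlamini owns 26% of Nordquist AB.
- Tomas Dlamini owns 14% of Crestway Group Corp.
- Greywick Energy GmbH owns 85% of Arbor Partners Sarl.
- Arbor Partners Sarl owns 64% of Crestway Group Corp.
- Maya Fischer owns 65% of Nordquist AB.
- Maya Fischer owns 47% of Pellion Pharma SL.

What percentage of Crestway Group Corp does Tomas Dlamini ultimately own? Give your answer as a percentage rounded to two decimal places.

34.83%

Tomas reaches Crestway along 3 paths.
Direct stake: 14% = 14%.
Via Arbor: 13% × 64% = 8.32%.
Via Greywick → Arbor: 23% × 85% × 64% = 12.512%.
Total: 14% + 8.32% + 12.512% = 34.832%.
Rounded: 34.83%.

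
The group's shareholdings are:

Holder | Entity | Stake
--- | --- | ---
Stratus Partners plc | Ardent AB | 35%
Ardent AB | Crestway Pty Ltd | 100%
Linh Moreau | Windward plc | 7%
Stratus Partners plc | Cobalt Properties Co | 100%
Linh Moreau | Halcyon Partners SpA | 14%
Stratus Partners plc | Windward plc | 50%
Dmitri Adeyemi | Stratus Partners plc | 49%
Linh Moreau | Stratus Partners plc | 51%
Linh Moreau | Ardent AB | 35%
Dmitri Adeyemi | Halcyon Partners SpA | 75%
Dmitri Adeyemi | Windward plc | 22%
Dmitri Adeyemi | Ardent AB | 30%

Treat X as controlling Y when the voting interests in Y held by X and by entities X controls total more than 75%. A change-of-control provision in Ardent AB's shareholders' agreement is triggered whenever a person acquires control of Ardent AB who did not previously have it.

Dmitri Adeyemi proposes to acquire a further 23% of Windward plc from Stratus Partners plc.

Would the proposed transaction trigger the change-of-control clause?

No

The purchase adds only to Dmitri's holdings (Stratus's stake shrinks), so Dmitri is the only person who could newly come to control Ardent.
Dmitri's largest direct stake is 75% in Halcyon, which does not meet the threshold, so Dmitri controls no company.
In Ardent, Dmitri's side holds only 30%, not > 75%.
So before the transaction, Dmitri does not control Ardent.
After the purchase, Dmitri's direct stake in Windward rises to 22% + 23% = 45%, and Stratus's stake falls to 27%.
Dmitri's side now holds 45% of Windward, not > 75%, so Dmitri still does not control Windward.
After the transaction, Dmitri's side holds 30% of Ardent, not > 75%, so Dmitri still does not control Ardent.
No new person acquires control, so the clause is not triggered.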